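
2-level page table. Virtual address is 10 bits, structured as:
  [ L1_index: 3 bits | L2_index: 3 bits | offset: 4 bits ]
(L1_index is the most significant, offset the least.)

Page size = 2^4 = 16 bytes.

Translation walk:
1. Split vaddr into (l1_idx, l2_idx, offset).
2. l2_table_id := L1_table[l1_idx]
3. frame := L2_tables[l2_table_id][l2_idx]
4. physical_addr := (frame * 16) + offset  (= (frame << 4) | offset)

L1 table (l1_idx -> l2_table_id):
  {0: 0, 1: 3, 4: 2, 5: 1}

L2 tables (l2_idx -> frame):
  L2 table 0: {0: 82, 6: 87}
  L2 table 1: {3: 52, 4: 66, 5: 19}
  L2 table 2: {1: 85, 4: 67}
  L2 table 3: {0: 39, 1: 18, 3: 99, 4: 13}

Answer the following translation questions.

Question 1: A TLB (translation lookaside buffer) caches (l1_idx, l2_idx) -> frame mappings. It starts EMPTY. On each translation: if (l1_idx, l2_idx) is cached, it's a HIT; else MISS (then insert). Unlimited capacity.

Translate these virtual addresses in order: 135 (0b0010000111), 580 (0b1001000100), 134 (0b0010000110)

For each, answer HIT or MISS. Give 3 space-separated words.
Answer: MISS MISS HIT

Derivation:
vaddr=135: (1,0) not in TLB -> MISS, insert
vaddr=580: (4,4) not in TLB -> MISS, insert
vaddr=134: (1,0) in TLB -> HIT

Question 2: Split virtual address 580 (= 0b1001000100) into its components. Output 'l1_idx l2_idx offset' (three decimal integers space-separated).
vaddr = 580 = 0b1001000100
  top 3 bits -> l1_idx = 4
  next 3 bits -> l2_idx = 4
  bottom 4 bits -> offset = 4

Answer: 4 4 4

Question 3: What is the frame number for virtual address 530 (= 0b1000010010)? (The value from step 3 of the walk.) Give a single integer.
Answer: 85

Derivation:
vaddr = 530: l1_idx=4, l2_idx=1
L1[4] = 2; L2[2][1] = 85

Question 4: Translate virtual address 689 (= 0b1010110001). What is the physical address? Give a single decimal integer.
Answer: 833

Derivation:
vaddr = 689 = 0b1010110001
Split: l1_idx=5, l2_idx=3, offset=1
L1[5] = 1
L2[1][3] = 52
paddr = 52 * 16 + 1 = 833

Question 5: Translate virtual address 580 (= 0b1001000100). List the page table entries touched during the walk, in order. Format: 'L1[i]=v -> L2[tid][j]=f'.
Answer: L1[4]=2 -> L2[2][4]=67

Derivation:
vaddr = 580 = 0b1001000100
Split: l1_idx=4, l2_idx=4, offset=4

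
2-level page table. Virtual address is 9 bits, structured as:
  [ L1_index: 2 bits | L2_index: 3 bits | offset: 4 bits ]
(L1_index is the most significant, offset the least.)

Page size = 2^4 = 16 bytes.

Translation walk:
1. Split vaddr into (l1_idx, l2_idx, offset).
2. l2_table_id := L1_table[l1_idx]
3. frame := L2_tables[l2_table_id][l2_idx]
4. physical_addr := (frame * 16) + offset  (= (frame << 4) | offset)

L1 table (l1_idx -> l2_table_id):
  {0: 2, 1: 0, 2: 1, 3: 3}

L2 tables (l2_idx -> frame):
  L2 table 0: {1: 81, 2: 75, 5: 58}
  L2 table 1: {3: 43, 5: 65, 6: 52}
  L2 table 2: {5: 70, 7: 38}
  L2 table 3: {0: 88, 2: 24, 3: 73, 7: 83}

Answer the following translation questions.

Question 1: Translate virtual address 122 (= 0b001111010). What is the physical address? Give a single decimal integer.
Answer: 618

Derivation:
vaddr = 122 = 0b001111010
Split: l1_idx=0, l2_idx=7, offset=10
L1[0] = 2
L2[2][7] = 38
paddr = 38 * 16 + 10 = 618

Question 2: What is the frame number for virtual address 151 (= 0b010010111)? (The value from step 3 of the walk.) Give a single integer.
Answer: 81

Derivation:
vaddr = 151: l1_idx=1, l2_idx=1
L1[1] = 0; L2[0][1] = 81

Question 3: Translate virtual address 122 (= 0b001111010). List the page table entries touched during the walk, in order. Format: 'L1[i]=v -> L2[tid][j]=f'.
vaddr = 122 = 0b001111010
Split: l1_idx=0, l2_idx=7, offset=10

Answer: L1[0]=2 -> L2[2][7]=38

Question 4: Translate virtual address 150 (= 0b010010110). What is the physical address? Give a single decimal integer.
Answer: 1302

Derivation:
vaddr = 150 = 0b010010110
Split: l1_idx=1, l2_idx=1, offset=6
L1[1] = 0
L2[0][1] = 81
paddr = 81 * 16 + 6 = 1302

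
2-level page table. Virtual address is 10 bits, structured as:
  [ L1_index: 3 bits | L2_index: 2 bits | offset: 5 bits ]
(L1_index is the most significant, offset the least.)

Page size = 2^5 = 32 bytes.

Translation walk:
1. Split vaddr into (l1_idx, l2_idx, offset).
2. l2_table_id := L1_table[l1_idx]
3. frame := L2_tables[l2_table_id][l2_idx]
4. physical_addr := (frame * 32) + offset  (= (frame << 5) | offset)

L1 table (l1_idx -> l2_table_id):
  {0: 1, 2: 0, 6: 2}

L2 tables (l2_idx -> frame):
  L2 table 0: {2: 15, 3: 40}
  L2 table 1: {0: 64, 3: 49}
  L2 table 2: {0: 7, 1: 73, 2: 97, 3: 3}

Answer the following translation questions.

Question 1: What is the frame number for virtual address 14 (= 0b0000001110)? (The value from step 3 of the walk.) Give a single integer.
Answer: 64

Derivation:
vaddr = 14: l1_idx=0, l2_idx=0
L1[0] = 1; L2[1][0] = 64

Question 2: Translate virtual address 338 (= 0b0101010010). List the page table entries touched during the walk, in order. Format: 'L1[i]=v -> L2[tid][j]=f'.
Answer: L1[2]=0 -> L2[0][2]=15

Derivation:
vaddr = 338 = 0b0101010010
Split: l1_idx=2, l2_idx=2, offset=18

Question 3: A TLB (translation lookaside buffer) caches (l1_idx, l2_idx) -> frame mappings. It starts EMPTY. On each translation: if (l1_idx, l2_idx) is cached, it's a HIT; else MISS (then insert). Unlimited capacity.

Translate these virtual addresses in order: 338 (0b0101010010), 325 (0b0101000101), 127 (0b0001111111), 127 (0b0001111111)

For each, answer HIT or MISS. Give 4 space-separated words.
Answer: MISS HIT MISS HIT

Derivation:
vaddr=338: (2,2) not in TLB -> MISS, insert
vaddr=325: (2,2) in TLB -> HIT
vaddr=127: (0,3) not in TLB -> MISS, insert
vaddr=127: (0,3) in TLB -> HIT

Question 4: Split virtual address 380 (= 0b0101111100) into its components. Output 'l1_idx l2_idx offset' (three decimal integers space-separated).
vaddr = 380 = 0b0101111100
  top 3 bits -> l1_idx = 2
  next 2 bits -> l2_idx = 3
  bottom 5 bits -> offset = 28

Answer: 2 3 28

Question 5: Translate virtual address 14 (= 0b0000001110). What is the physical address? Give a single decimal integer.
Answer: 2062

Derivation:
vaddr = 14 = 0b0000001110
Split: l1_idx=0, l2_idx=0, offset=14
L1[0] = 1
L2[1][0] = 64
paddr = 64 * 32 + 14 = 2062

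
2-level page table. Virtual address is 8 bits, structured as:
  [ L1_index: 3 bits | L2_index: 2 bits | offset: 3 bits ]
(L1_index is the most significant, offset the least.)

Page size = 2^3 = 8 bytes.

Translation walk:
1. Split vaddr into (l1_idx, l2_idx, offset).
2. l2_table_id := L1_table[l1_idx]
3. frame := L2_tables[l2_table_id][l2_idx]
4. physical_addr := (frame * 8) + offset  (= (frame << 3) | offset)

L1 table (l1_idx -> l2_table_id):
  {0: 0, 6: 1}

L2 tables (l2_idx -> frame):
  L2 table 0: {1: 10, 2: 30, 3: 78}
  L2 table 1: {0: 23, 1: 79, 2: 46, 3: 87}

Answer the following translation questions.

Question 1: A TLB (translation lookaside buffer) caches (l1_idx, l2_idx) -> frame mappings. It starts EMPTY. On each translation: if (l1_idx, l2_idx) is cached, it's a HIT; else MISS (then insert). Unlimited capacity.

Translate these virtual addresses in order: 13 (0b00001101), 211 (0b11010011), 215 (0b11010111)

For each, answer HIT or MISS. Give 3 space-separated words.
vaddr=13: (0,1) not in TLB -> MISS, insert
vaddr=211: (6,2) not in TLB -> MISS, insert
vaddr=215: (6,2) in TLB -> HIT

Answer: MISS MISS HIT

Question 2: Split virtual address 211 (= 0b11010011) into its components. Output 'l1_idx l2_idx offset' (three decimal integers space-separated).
vaddr = 211 = 0b11010011
  top 3 bits -> l1_idx = 6
  next 2 bits -> l2_idx = 2
  bottom 3 bits -> offset = 3

Answer: 6 2 3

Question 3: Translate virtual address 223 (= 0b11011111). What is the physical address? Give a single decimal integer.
vaddr = 223 = 0b11011111
Split: l1_idx=6, l2_idx=3, offset=7
L1[6] = 1
L2[1][3] = 87
paddr = 87 * 8 + 7 = 703

Answer: 703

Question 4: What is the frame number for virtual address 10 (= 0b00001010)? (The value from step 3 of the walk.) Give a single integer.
Answer: 10

Derivation:
vaddr = 10: l1_idx=0, l2_idx=1
L1[0] = 0; L2[0][1] = 10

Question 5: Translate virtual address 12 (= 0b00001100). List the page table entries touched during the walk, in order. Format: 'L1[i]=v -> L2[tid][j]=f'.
Answer: L1[0]=0 -> L2[0][1]=10

Derivation:
vaddr = 12 = 0b00001100
Split: l1_idx=0, l2_idx=1, offset=4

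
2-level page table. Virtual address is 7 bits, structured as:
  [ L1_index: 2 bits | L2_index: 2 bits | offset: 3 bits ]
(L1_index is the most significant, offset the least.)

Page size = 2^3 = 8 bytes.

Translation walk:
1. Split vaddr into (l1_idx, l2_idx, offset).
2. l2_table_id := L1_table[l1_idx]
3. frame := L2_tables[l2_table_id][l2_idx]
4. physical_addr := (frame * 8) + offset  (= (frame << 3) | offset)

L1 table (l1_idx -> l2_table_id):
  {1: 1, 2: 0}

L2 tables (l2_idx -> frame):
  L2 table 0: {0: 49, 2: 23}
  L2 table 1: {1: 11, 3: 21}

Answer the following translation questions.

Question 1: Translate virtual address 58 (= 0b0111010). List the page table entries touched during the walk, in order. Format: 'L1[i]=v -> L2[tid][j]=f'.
vaddr = 58 = 0b0111010
Split: l1_idx=1, l2_idx=3, offset=2

Answer: L1[1]=1 -> L2[1][3]=21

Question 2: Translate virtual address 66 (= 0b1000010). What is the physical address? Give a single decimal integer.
vaddr = 66 = 0b1000010
Split: l1_idx=2, l2_idx=0, offset=2
L1[2] = 0
L2[0][0] = 49
paddr = 49 * 8 + 2 = 394

Answer: 394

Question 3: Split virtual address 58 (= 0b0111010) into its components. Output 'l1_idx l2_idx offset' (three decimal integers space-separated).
vaddr = 58 = 0b0111010
  top 2 bits -> l1_idx = 1
  next 2 bits -> l2_idx = 3
  bottom 3 bits -> offset = 2

Answer: 1 3 2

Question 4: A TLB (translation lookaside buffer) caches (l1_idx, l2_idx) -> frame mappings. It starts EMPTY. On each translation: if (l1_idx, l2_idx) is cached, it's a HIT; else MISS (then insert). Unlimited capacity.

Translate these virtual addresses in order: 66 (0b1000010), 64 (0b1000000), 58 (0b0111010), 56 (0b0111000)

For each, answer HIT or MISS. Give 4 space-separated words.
vaddr=66: (2,0) not in TLB -> MISS, insert
vaddr=64: (2,0) in TLB -> HIT
vaddr=58: (1,3) not in TLB -> MISS, insert
vaddr=56: (1,3) in TLB -> HIT

Answer: MISS HIT MISS HIT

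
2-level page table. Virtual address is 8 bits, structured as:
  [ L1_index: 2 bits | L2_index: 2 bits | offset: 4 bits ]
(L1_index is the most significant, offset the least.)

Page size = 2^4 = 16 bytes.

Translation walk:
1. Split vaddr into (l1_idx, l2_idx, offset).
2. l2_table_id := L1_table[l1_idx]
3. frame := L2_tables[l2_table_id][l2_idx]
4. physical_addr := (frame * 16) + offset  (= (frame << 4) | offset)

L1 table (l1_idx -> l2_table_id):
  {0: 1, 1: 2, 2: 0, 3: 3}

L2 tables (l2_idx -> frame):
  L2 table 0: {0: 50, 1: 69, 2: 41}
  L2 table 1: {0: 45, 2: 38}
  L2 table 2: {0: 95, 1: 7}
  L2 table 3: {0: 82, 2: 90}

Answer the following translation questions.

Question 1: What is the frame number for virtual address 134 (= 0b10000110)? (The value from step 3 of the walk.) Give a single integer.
vaddr = 134: l1_idx=2, l2_idx=0
L1[2] = 0; L2[0][0] = 50

Answer: 50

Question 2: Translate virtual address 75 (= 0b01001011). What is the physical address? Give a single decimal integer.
Answer: 1531

Derivation:
vaddr = 75 = 0b01001011
Split: l1_idx=1, l2_idx=0, offset=11
L1[1] = 2
L2[2][0] = 95
paddr = 95 * 16 + 11 = 1531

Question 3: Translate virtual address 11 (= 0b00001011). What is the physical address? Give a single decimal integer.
Answer: 731

Derivation:
vaddr = 11 = 0b00001011
Split: l1_idx=0, l2_idx=0, offset=11
L1[0] = 1
L2[1][0] = 45
paddr = 45 * 16 + 11 = 731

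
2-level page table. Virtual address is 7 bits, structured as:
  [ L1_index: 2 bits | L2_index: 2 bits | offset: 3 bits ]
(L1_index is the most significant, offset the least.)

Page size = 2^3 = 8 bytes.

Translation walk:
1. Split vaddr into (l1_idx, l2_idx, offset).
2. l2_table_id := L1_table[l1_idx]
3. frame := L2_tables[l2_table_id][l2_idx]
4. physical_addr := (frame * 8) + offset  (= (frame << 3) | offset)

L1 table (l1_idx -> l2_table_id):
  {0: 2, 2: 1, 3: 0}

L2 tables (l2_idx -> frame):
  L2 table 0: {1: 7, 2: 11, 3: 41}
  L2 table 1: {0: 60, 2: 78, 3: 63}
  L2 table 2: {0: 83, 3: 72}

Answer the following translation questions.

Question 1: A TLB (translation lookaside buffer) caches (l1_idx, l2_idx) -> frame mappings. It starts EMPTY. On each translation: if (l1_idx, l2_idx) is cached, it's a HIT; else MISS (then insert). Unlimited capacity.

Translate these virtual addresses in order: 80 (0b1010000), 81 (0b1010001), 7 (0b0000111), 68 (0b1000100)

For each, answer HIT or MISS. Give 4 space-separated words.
vaddr=80: (2,2) not in TLB -> MISS, insert
vaddr=81: (2,2) in TLB -> HIT
vaddr=7: (0,0) not in TLB -> MISS, insert
vaddr=68: (2,0) not in TLB -> MISS, insert

Answer: MISS HIT MISS MISS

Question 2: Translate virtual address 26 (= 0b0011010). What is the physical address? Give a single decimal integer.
vaddr = 26 = 0b0011010
Split: l1_idx=0, l2_idx=3, offset=2
L1[0] = 2
L2[2][3] = 72
paddr = 72 * 8 + 2 = 578

Answer: 578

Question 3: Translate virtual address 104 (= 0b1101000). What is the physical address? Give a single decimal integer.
Answer: 56

Derivation:
vaddr = 104 = 0b1101000
Split: l1_idx=3, l2_idx=1, offset=0
L1[3] = 0
L2[0][1] = 7
paddr = 7 * 8 + 0 = 56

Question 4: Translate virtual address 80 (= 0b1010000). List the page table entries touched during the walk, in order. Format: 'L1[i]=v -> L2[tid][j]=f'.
Answer: L1[2]=1 -> L2[1][2]=78

Derivation:
vaddr = 80 = 0b1010000
Split: l1_idx=2, l2_idx=2, offset=0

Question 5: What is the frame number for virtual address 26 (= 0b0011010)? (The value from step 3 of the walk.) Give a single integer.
Answer: 72

Derivation:
vaddr = 26: l1_idx=0, l2_idx=3
L1[0] = 2; L2[2][3] = 72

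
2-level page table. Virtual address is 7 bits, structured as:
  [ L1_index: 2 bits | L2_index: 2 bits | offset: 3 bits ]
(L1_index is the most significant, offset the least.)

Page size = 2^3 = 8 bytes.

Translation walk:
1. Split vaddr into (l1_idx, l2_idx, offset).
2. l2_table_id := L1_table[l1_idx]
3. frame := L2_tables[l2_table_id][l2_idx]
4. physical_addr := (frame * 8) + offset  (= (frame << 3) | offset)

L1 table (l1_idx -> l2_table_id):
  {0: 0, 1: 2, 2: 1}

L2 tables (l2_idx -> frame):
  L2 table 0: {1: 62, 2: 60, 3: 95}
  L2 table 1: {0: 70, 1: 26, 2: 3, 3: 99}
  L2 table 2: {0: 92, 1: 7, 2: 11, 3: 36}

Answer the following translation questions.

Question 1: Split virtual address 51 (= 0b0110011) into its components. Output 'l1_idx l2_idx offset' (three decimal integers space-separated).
Answer: 1 2 3

Derivation:
vaddr = 51 = 0b0110011
  top 2 bits -> l1_idx = 1
  next 2 bits -> l2_idx = 2
  bottom 3 bits -> offset = 3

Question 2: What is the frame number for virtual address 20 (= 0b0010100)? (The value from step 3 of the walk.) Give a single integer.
vaddr = 20: l1_idx=0, l2_idx=2
L1[0] = 0; L2[0][2] = 60

Answer: 60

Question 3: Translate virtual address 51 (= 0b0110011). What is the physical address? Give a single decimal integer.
vaddr = 51 = 0b0110011
Split: l1_idx=1, l2_idx=2, offset=3
L1[1] = 2
L2[2][2] = 11
paddr = 11 * 8 + 3 = 91

Answer: 91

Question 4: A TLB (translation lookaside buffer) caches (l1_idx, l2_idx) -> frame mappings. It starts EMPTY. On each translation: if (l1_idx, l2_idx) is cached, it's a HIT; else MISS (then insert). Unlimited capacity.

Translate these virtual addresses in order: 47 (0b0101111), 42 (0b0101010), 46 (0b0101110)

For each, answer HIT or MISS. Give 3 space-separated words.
vaddr=47: (1,1) not in TLB -> MISS, insert
vaddr=42: (1,1) in TLB -> HIT
vaddr=46: (1,1) in TLB -> HIT

Answer: MISS HIT HIT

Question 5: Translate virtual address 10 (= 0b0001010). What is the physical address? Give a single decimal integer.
Answer: 498

Derivation:
vaddr = 10 = 0b0001010
Split: l1_idx=0, l2_idx=1, offset=2
L1[0] = 0
L2[0][1] = 62
paddr = 62 * 8 + 2 = 498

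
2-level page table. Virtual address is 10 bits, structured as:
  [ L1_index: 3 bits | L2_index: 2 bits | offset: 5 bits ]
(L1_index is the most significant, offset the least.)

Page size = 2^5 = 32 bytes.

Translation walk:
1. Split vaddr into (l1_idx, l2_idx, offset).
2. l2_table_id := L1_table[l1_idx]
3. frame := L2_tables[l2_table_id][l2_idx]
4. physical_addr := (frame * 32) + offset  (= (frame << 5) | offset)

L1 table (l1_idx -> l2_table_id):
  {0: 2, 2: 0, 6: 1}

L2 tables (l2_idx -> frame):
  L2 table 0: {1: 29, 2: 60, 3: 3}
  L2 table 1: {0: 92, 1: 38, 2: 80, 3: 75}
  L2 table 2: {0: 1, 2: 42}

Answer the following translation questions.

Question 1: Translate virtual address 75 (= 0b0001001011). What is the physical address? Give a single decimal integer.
Answer: 1355

Derivation:
vaddr = 75 = 0b0001001011
Split: l1_idx=0, l2_idx=2, offset=11
L1[0] = 2
L2[2][2] = 42
paddr = 42 * 32 + 11 = 1355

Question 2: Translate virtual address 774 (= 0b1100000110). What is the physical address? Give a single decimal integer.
vaddr = 774 = 0b1100000110
Split: l1_idx=6, l2_idx=0, offset=6
L1[6] = 1
L2[1][0] = 92
paddr = 92 * 32 + 6 = 2950

Answer: 2950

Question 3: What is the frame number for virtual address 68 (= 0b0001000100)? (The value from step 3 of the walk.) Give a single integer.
Answer: 42

Derivation:
vaddr = 68: l1_idx=0, l2_idx=2
L1[0] = 2; L2[2][2] = 42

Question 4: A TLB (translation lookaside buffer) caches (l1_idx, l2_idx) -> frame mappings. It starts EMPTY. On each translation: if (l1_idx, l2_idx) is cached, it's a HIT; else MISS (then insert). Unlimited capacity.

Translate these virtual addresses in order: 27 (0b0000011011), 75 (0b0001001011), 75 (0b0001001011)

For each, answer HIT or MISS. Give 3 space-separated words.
vaddr=27: (0,0) not in TLB -> MISS, insert
vaddr=75: (0,2) not in TLB -> MISS, insert
vaddr=75: (0,2) in TLB -> HIT

Answer: MISS MISS HIT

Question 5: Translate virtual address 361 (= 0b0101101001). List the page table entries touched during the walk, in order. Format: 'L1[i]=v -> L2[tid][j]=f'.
Answer: L1[2]=0 -> L2[0][3]=3

Derivation:
vaddr = 361 = 0b0101101001
Split: l1_idx=2, l2_idx=3, offset=9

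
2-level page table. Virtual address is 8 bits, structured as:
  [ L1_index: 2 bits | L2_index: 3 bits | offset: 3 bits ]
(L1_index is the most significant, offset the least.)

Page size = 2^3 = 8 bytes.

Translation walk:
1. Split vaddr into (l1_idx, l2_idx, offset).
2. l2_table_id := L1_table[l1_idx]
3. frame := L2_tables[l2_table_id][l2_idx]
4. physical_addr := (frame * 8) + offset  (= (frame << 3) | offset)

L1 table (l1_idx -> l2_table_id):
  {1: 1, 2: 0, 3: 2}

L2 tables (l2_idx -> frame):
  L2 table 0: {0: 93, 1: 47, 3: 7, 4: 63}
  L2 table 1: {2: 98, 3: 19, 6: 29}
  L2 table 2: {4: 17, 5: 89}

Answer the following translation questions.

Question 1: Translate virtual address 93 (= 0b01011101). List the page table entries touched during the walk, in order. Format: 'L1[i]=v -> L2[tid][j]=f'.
Answer: L1[1]=1 -> L2[1][3]=19

Derivation:
vaddr = 93 = 0b01011101
Split: l1_idx=1, l2_idx=3, offset=5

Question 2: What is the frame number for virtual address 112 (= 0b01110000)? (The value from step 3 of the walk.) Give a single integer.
vaddr = 112: l1_idx=1, l2_idx=6
L1[1] = 1; L2[1][6] = 29

Answer: 29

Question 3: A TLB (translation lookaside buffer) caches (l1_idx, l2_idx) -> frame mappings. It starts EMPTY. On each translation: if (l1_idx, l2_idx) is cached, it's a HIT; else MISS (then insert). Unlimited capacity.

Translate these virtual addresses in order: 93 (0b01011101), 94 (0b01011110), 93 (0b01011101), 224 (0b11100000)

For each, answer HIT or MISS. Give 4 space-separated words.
vaddr=93: (1,3) not in TLB -> MISS, insert
vaddr=94: (1,3) in TLB -> HIT
vaddr=93: (1,3) in TLB -> HIT
vaddr=224: (3,4) not in TLB -> MISS, insert

Answer: MISS HIT HIT MISS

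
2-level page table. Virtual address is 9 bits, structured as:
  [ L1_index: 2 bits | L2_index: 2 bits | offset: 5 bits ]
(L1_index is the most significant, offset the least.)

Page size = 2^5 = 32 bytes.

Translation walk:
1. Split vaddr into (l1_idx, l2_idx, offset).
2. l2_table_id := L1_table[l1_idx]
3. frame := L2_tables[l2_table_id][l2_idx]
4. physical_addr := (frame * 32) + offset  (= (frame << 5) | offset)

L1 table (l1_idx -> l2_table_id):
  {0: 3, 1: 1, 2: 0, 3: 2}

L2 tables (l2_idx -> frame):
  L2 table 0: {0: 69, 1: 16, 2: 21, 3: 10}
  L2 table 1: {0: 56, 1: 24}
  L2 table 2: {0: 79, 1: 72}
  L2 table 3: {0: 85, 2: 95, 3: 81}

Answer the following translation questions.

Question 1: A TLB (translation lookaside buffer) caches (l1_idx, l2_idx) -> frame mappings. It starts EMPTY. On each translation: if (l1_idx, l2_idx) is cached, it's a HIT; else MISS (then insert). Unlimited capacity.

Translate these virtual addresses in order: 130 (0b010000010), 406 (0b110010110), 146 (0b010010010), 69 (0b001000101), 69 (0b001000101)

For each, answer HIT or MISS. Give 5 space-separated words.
vaddr=130: (1,0) not in TLB -> MISS, insert
vaddr=406: (3,0) not in TLB -> MISS, insert
vaddr=146: (1,0) in TLB -> HIT
vaddr=69: (0,2) not in TLB -> MISS, insert
vaddr=69: (0,2) in TLB -> HIT

Answer: MISS MISS HIT MISS HIT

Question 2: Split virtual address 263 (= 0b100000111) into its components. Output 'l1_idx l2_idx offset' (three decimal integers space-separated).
vaddr = 263 = 0b100000111
  top 2 bits -> l1_idx = 2
  next 2 bits -> l2_idx = 0
  bottom 5 bits -> offset = 7

Answer: 2 0 7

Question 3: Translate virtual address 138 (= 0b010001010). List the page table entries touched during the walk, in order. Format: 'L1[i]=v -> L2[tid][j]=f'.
vaddr = 138 = 0b010001010
Split: l1_idx=1, l2_idx=0, offset=10

Answer: L1[1]=1 -> L2[1][0]=56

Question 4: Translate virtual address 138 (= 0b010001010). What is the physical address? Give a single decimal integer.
Answer: 1802

Derivation:
vaddr = 138 = 0b010001010
Split: l1_idx=1, l2_idx=0, offset=10
L1[1] = 1
L2[1][0] = 56
paddr = 56 * 32 + 10 = 1802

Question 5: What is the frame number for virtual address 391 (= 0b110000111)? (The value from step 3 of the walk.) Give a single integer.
vaddr = 391: l1_idx=3, l2_idx=0
L1[3] = 2; L2[2][0] = 79

Answer: 79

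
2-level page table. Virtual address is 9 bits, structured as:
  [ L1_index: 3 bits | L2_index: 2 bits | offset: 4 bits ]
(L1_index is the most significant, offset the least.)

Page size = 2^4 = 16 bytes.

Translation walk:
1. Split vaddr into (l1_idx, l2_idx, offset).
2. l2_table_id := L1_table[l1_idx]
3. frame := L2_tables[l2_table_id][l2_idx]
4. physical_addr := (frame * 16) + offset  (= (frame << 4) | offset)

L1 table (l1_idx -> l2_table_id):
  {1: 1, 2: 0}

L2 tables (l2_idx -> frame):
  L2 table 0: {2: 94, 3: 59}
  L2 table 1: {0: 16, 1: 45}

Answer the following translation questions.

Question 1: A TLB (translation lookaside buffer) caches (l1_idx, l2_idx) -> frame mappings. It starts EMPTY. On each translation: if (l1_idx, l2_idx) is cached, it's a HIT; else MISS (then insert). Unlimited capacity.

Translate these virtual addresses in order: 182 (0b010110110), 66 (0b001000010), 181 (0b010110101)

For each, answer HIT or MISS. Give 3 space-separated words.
vaddr=182: (2,3) not in TLB -> MISS, insert
vaddr=66: (1,0) not in TLB -> MISS, insert
vaddr=181: (2,3) in TLB -> HIT

Answer: MISS MISS HIT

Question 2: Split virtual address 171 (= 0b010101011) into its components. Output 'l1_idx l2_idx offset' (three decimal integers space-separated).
vaddr = 171 = 0b010101011
  top 3 bits -> l1_idx = 2
  next 2 bits -> l2_idx = 2
  bottom 4 bits -> offset = 11

Answer: 2 2 11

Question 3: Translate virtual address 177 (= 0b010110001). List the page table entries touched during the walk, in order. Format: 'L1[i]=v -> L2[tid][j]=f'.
vaddr = 177 = 0b010110001
Split: l1_idx=2, l2_idx=3, offset=1

Answer: L1[2]=0 -> L2[0][3]=59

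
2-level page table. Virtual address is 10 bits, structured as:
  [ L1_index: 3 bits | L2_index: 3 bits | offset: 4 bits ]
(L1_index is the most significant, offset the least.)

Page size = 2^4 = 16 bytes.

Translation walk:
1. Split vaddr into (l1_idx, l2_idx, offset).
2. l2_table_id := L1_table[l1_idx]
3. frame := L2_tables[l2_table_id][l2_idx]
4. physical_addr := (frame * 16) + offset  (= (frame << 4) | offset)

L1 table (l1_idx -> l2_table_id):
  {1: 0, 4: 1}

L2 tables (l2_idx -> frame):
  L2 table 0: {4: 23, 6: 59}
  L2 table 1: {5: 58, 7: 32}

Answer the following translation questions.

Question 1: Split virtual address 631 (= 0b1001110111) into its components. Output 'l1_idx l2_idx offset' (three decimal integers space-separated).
Answer: 4 7 7

Derivation:
vaddr = 631 = 0b1001110111
  top 3 bits -> l1_idx = 4
  next 3 bits -> l2_idx = 7
  bottom 4 bits -> offset = 7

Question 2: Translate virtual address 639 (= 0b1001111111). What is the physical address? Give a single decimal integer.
vaddr = 639 = 0b1001111111
Split: l1_idx=4, l2_idx=7, offset=15
L1[4] = 1
L2[1][7] = 32
paddr = 32 * 16 + 15 = 527

Answer: 527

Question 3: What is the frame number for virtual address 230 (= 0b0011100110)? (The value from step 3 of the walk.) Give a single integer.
Answer: 59

Derivation:
vaddr = 230: l1_idx=1, l2_idx=6
L1[1] = 0; L2[0][6] = 59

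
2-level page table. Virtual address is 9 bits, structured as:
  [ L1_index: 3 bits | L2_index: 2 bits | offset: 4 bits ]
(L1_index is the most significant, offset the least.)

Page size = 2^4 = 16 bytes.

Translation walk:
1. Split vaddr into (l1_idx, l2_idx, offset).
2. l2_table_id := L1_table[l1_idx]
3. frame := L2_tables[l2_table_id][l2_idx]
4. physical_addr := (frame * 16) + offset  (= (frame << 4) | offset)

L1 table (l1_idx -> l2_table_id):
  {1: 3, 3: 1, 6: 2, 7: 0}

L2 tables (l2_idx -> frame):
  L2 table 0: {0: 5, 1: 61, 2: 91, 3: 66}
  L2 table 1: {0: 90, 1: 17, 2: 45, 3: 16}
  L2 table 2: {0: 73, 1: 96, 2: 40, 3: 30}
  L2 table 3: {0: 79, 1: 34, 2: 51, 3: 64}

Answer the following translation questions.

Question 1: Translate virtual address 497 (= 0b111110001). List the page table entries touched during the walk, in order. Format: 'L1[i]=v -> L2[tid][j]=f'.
vaddr = 497 = 0b111110001
Split: l1_idx=7, l2_idx=3, offset=1

Answer: L1[7]=0 -> L2[0][3]=66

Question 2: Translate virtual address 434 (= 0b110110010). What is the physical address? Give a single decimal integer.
vaddr = 434 = 0b110110010
Split: l1_idx=6, l2_idx=3, offset=2
L1[6] = 2
L2[2][3] = 30
paddr = 30 * 16 + 2 = 482

Answer: 482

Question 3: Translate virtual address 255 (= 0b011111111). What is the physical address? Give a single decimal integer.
vaddr = 255 = 0b011111111
Split: l1_idx=3, l2_idx=3, offset=15
L1[3] = 1
L2[1][3] = 16
paddr = 16 * 16 + 15 = 271

Answer: 271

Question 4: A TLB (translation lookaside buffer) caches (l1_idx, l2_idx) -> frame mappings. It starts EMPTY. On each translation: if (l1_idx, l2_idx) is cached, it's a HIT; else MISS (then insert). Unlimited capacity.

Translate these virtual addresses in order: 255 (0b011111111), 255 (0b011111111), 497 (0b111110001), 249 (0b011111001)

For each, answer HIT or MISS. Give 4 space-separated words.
vaddr=255: (3,3) not in TLB -> MISS, insert
vaddr=255: (3,3) in TLB -> HIT
vaddr=497: (7,3) not in TLB -> MISS, insert
vaddr=249: (3,3) in TLB -> HIT

Answer: MISS HIT MISS HIT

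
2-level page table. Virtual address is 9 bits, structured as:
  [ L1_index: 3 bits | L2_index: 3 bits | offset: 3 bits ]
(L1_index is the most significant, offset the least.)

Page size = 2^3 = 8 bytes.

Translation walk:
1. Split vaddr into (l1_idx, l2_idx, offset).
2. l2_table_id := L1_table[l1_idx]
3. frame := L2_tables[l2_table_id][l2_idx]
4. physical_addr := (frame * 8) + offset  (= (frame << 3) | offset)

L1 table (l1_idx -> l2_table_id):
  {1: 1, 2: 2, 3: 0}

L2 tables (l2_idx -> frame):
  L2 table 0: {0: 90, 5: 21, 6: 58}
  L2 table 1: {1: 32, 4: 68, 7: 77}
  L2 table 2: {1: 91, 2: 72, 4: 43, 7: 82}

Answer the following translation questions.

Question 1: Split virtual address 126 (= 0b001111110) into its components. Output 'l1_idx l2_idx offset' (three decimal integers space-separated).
Answer: 1 7 6

Derivation:
vaddr = 126 = 0b001111110
  top 3 bits -> l1_idx = 1
  next 3 bits -> l2_idx = 7
  bottom 3 bits -> offset = 6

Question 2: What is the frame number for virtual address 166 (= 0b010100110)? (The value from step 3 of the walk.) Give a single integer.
Answer: 43

Derivation:
vaddr = 166: l1_idx=2, l2_idx=4
L1[2] = 2; L2[2][4] = 43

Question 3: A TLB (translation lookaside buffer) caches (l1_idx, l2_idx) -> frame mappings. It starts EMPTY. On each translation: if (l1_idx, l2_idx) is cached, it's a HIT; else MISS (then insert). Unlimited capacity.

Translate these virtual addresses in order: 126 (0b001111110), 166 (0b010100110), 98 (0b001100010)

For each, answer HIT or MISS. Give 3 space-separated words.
Answer: MISS MISS MISS

Derivation:
vaddr=126: (1,7) not in TLB -> MISS, insert
vaddr=166: (2,4) not in TLB -> MISS, insert
vaddr=98: (1,4) not in TLB -> MISS, insert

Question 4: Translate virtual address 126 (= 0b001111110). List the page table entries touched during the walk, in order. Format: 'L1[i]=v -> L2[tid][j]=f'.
Answer: L1[1]=1 -> L2[1][7]=77

Derivation:
vaddr = 126 = 0b001111110
Split: l1_idx=1, l2_idx=7, offset=6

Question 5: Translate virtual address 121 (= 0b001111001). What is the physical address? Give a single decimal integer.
vaddr = 121 = 0b001111001
Split: l1_idx=1, l2_idx=7, offset=1
L1[1] = 1
L2[1][7] = 77
paddr = 77 * 8 + 1 = 617

Answer: 617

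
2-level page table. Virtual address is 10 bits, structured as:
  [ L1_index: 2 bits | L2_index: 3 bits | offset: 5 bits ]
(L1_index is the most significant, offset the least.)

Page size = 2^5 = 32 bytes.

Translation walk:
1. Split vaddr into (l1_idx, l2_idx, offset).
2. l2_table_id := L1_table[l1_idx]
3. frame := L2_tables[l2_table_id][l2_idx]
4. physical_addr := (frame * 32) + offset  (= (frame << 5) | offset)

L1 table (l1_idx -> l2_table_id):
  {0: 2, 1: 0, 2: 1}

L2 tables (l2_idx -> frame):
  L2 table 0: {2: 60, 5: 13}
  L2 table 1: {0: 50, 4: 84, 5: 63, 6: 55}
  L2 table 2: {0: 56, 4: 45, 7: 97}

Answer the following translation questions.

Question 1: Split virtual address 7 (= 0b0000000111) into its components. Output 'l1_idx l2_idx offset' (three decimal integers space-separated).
vaddr = 7 = 0b0000000111
  top 2 bits -> l1_idx = 0
  next 3 bits -> l2_idx = 0
  bottom 5 bits -> offset = 7

Answer: 0 0 7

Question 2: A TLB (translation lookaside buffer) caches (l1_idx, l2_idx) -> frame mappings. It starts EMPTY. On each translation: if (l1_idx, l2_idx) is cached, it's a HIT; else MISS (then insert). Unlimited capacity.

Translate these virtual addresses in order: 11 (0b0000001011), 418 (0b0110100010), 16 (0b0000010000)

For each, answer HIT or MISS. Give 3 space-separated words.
Answer: MISS MISS HIT

Derivation:
vaddr=11: (0,0) not in TLB -> MISS, insert
vaddr=418: (1,5) not in TLB -> MISS, insert
vaddr=16: (0,0) in TLB -> HIT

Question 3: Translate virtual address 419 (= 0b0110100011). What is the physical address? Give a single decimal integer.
vaddr = 419 = 0b0110100011
Split: l1_idx=1, l2_idx=5, offset=3
L1[1] = 0
L2[0][5] = 13
paddr = 13 * 32 + 3 = 419

Answer: 419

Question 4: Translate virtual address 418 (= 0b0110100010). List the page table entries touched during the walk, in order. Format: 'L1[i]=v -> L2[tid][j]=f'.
Answer: L1[1]=0 -> L2[0][5]=13

Derivation:
vaddr = 418 = 0b0110100010
Split: l1_idx=1, l2_idx=5, offset=2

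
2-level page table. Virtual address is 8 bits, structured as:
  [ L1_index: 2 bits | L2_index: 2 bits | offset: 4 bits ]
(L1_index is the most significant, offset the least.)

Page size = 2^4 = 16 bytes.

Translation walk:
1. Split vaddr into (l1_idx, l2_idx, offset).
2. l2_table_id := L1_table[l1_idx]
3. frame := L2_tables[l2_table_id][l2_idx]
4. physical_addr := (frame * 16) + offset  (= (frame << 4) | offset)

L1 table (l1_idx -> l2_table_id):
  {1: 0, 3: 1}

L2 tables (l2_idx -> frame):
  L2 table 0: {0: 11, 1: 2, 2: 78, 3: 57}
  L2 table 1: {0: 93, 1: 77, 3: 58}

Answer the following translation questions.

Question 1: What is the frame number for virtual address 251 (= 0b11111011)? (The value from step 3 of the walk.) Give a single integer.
Answer: 58

Derivation:
vaddr = 251: l1_idx=3, l2_idx=3
L1[3] = 1; L2[1][3] = 58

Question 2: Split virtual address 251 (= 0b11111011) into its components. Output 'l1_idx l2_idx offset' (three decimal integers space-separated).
Answer: 3 3 11

Derivation:
vaddr = 251 = 0b11111011
  top 2 bits -> l1_idx = 3
  next 2 bits -> l2_idx = 3
  bottom 4 bits -> offset = 11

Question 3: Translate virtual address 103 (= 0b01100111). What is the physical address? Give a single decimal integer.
vaddr = 103 = 0b01100111
Split: l1_idx=1, l2_idx=2, offset=7
L1[1] = 0
L2[0][2] = 78
paddr = 78 * 16 + 7 = 1255

Answer: 1255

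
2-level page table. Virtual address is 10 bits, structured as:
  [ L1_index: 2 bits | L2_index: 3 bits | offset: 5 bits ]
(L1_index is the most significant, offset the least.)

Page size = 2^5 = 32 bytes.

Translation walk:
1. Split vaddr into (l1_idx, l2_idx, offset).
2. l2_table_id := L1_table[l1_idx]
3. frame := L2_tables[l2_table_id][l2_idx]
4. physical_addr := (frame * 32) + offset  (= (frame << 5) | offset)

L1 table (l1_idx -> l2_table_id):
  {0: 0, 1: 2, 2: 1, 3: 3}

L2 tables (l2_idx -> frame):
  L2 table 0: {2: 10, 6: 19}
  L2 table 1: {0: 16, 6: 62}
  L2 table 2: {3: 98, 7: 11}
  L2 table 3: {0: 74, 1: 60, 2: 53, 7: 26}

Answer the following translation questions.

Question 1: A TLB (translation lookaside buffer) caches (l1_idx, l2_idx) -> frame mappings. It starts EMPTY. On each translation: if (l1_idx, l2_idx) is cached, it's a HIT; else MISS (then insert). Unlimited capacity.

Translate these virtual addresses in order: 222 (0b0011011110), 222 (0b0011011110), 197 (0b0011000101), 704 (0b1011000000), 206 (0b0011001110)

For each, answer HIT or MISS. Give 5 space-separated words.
Answer: MISS HIT HIT MISS HIT

Derivation:
vaddr=222: (0,6) not in TLB -> MISS, insert
vaddr=222: (0,6) in TLB -> HIT
vaddr=197: (0,6) in TLB -> HIT
vaddr=704: (2,6) not in TLB -> MISS, insert
vaddr=206: (0,6) in TLB -> HIT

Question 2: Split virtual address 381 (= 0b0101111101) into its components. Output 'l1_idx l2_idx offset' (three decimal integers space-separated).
vaddr = 381 = 0b0101111101
  top 2 bits -> l1_idx = 1
  next 3 bits -> l2_idx = 3
  bottom 5 bits -> offset = 29

Answer: 1 3 29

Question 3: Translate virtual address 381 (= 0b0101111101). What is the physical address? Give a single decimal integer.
Answer: 3165

Derivation:
vaddr = 381 = 0b0101111101
Split: l1_idx=1, l2_idx=3, offset=29
L1[1] = 2
L2[2][3] = 98
paddr = 98 * 32 + 29 = 3165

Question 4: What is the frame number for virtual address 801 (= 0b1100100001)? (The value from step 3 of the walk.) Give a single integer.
Answer: 60

Derivation:
vaddr = 801: l1_idx=3, l2_idx=1
L1[3] = 3; L2[3][1] = 60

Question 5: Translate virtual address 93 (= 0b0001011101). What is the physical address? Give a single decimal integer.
Answer: 349

Derivation:
vaddr = 93 = 0b0001011101
Split: l1_idx=0, l2_idx=2, offset=29
L1[0] = 0
L2[0][2] = 10
paddr = 10 * 32 + 29 = 349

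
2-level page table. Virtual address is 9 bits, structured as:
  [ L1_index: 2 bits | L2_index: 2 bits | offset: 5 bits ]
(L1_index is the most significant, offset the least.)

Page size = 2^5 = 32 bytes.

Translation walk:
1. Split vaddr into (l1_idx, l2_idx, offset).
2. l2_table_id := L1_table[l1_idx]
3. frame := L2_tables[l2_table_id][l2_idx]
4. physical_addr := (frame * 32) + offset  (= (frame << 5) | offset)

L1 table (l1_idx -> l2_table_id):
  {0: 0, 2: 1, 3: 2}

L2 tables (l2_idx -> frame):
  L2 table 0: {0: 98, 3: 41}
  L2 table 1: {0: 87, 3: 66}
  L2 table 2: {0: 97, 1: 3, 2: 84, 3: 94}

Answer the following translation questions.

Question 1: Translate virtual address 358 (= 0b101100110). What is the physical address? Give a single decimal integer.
vaddr = 358 = 0b101100110
Split: l1_idx=2, l2_idx=3, offset=6
L1[2] = 1
L2[1][3] = 66
paddr = 66 * 32 + 6 = 2118

Answer: 2118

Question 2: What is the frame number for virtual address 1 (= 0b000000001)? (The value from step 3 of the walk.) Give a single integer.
vaddr = 1: l1_idx=0, l2_idx=0
L1[0] = 0; L2[0][0] = 98

Answer: 98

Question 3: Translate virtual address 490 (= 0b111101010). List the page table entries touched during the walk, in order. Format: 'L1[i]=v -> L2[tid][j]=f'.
Answer: L1[3]=2 -> L2[2][3]=94

Derivation:
vaddr = 490 = 0b111101010
Split: l1_idx=3, l2_idx=3, offset=10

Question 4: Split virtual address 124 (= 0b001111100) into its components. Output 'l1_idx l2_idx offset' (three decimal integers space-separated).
vaddr = 124 = 0b001111100
  top 2 bits -> l1_idx = 0
  next 2 bits -> l2_idx = 3
  bottom 5 bits -> offset = 28

Answer: 0 3 28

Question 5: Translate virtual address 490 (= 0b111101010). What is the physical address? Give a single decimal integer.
vaddr = 490 = 0b111101010
Split: l1_idx=3, l2_idx=3, offset=10
L1[3] = 2
L2[2][3] = 94
paddr = 94 * 32 + 10 = 3018

Answer: 3018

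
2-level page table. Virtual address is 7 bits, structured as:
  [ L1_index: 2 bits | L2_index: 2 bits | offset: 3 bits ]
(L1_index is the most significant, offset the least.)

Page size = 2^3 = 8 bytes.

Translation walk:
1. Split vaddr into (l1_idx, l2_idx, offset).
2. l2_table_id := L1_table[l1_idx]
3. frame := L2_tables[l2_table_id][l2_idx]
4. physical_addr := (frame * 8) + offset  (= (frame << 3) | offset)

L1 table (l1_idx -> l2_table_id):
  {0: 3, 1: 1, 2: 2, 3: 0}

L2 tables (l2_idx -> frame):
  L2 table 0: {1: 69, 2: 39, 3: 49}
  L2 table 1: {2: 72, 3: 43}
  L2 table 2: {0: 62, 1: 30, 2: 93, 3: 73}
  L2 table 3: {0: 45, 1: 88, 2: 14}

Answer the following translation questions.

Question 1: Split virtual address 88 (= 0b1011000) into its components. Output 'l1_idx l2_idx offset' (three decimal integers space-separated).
Answer: 2 3 0

Derivation:
vaddr = 88 = 0b1011000
  top 2 bits -> l1_idx = 2
  next 2 bits -> l2_idx = 3
  bottom 3 bits -> offset = 0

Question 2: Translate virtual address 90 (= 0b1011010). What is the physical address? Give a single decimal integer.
vaddr = 90 = 0b1011010
Split: l1_idx=2, l2_idx=3, offset=2
L1[2] = 2
L2[2][3] = 73
paddr = 73 * 8 + 2 = 586

Answer: 586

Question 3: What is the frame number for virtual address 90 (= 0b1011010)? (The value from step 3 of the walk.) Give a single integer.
vaddr = 90: l1_idx=2, l2_idx=3
L1[2] = 2; L2[2][3] = 73

Answer: 73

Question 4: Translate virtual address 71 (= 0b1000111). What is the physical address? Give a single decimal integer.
Answer: 503

Derivation:
vaddr = 71 = 0b1000111
Split: l1_idx=2, l2_idx=0, offset=7
L1[2] = 2
L2[2][0] = 62
paddr = 62 * 8 + 7 = 503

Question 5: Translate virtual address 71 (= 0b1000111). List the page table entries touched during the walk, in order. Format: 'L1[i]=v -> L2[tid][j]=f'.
vaddr = 71 = 0b1000111
Split: l1_idx=2, l2_idx=0, offset=7

Answer: L1[2]=2 -> L2[2][0]=62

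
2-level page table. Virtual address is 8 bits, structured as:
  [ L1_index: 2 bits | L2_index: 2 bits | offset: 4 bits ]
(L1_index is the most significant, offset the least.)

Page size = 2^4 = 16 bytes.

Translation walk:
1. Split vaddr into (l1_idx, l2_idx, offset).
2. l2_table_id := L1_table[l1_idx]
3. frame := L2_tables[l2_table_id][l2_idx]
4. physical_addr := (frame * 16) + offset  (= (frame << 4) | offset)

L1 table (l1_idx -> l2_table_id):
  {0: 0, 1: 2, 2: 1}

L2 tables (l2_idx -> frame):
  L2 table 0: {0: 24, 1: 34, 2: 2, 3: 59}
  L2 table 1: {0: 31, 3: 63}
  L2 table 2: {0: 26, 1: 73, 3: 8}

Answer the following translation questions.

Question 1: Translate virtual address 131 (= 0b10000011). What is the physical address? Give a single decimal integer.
vaddr = 131 = 0b10000011
Split: l1_idx=2, l2_idx=0, offset=3
L1[2] = 1
L2[1][0] = 31
paddr = 31 * 16 + 3 = 499

Answer: 499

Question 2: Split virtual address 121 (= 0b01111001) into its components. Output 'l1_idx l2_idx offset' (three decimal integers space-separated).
Answer: 1 3 9

Derivation:
vaddr = 121 = 0b01111001
  top 2 bits -> l1_idx = 1
  next 2 bits -> l2_idx = 3
  bottom 4 bits -> offset = 9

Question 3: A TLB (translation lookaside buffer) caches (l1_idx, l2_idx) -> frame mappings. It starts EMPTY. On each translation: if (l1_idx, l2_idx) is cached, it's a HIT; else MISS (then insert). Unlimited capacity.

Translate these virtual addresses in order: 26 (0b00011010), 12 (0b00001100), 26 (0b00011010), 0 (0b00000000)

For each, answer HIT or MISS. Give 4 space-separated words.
Answer: MISS MISS HIT HIT

Derivation:
vaddr=26: (0,1) not in TLB -> MISS, insert
vaddr=12: (0,0) not in TLB -> MISS, insert
vaddr=26: (0,1) in TLB -> HIT
vaddr=0: (0,0) in TLB -> HIT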